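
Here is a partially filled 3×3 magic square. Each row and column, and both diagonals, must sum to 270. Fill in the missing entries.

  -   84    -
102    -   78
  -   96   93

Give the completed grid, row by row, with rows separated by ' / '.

Row 2 must total 270; the given cells sum to 180, so (2,2) = 90.
Row 3 needs 270; the known cells sum to 189, so (3,1) = 81.
Column 1: 102 + 81 + ? = 270, so (1,1) = 87.
From column 3, 270 − (78 + 93) gives (1,3) = 99.

87 84 99 / 102 90 78 / 81 96 93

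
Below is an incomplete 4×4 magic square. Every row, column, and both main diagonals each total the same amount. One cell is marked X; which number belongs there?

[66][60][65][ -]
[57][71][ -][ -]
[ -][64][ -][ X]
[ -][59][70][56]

67

Column 2 is complete and sums to 254; that is the magic constant.
Row 1 must total 254; the given cells sum to 191, so (1,4) = 63.
Row 4 must total 254; the given cells sum to 185, so (4,1) = 69.
Column 1: 66 + 57 + 69 + ? = 254, so (3,1) = 62.
Main diagonal must total 254; the given cells sum to 193, so (3,3) = 61.
Anti-diagonal needs 254; the known cells sum to 196, so (2,3) = 58.
The remaining cell in row 2 is (2,4) = 254 − 186 = 68.
Using row 3: 62 + 64 + 61 + ? → (3,4) = 254 − 187 = 67.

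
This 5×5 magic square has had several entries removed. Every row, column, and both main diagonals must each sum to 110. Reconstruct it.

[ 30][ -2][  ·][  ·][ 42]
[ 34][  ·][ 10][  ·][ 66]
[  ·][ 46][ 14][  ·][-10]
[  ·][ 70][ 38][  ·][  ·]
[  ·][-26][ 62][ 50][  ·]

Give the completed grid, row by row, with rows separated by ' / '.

30 -2 -14 54 42 / 34 22 10 -22 66 / 58 46 14 2 -10 / -18 70 38 26 -6 / 6 -26 62 50 18

Using column 2: -2 + 46 + 70 + (-26) + ? → (2,2) = 110 − 88 = 22.
Column 3 must total 110; the given cells sum to 124, so (1,3) = -14.
The remaining cell in row 1 is (1,4) = 110 − 56 = 54.
Row 2 must total 110; the given cells sum to 132, so (2,4) = -22.
From anti-diagonal, 110 − (42 + (-22) + 14 + 70) gives (5,1) = 6.
Using row 5: 6 + (-26) + 62 + 50 + ? → (5,5) = 110 − 92 = 18.
Column 5 needs 110; the known cells sum to 116, so (4,5) = -6.
Main diagonal needs 110; the known cells sum to 84, so (4,4) = 26.
The remaining cell in row 4 is (4,1) = 110 − 128 = -18.
Using column 1: 30 + 34 + (-18) + 6 + ? → (3,1) = 110 − 52 = 58.
Column 4: 54 + (-22) + 26 + 50 + ? = 110, so (3,4) = 2.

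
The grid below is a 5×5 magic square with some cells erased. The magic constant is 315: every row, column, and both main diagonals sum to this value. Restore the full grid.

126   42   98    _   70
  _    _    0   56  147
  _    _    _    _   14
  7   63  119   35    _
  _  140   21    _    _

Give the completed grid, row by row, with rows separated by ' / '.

126 42 98 -21 70 / 28 84 0 56 147 / 105 -14 77 133 14 / 7 63 119 35 91 / 49 140 21 112 -7

Row 1 needs 315; the known cells sum to 336, so (1,4) = -21.
Row 4 needs 315; the known cells sum to 224, so (4,5) = 91.
Column 3 must total 315; the given cells sum to 238, so (3,3) = 77.
Column 5: 70 + 147 + 14 + 91 + ? = 315, so (5,5) = -7.
Main diagonal must total 315; the given cells sum to 231, so (2,2) = 84.
Anti-diagonal needs 315; the known cells sum to 266, so (5,1) = 49.
Row 2 needs 315; the known cells sum to 287, so (2,1) = 28.
From row 5, 315 − (49 + 140 + 21 + (-7)) gives (5,4) = 112.
From column 1, 315 − (126 + 28 + 7 + 49) gives (3,1) = 105.
From column 2, 315 − (42 + 84 + 63 + 140) gives (3,2) = -14.
The remaining cell in column 4 is (3,4) = 315 − 182 = 133.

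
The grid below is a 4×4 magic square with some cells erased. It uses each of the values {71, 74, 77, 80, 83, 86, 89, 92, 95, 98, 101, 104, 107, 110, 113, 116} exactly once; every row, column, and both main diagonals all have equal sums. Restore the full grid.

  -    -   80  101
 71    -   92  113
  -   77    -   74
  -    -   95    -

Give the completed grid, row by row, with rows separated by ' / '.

83 110 80 101 / 71 98 92 113 / 116 77 107 74 / 104 89 95 86

The 16 entries sum to 1496, so each line sums to 1496/4 = 374.
Row 2: 71 + 92 + 113 + ? = 374, so (2,2) = 98.
The remaining cell in column 3 is (3,3) = 374 − 267 = 107.
The remaining cell in column 4 is (4,4) = 374 − 288 = 86.
Main diagonal must total 374; the given cells sum to 291, so (1,1) = 83.
Anti-diagonal: 101 + 92 + 77 + ? = 374, so (4,1) = 104.
Row 1 must total 374; the given cells sum to 264, so (1,2) = 110.
From row 3, 374 − (77 + 107 + 74) gives (3,1) = 116.
Using row 4: 104 + 95 + 86 + ? → (4,2) = 374 − 285 = 89.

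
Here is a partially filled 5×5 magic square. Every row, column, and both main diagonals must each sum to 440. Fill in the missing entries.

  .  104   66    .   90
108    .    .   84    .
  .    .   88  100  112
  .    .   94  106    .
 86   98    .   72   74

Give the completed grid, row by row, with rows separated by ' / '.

From row 5, 440 − (86 + 98 + 72 + 74) gives (5,3) = 110.
Using column 3: 66 + 88 + 94 + 110 + ? → (2,3) = 440 − 358 = 82.
Column 4: 84 + 100 + 106 + 72 + ? = 440, so (1,4) = 78.
Using anti-diagonal: 90 + 84 + 88 + 86 + ? → (4,2) = 440 − 348 = 92.
From row 1, 440 − (104 + 66 + 78 + 90) gives (1,1) = 102.
Main diagonal must total 440; the given cells sum to 370, so (2,2) = 70.
The remaining cell in row 2 is (2,5) = 440 − 344 = 96.
Column 2 needs 440; the known cells sum to 364, so (3,2) = 76.
From column 5, 440 − (90 + 96 + 112 + 74) gives (4,5) = 68.
The remaining cell in row 3 is (3,1) = 440 − 376 = 64.
The remaining cell in row 4 is (4,1) = 440 − 360 = 80.

102 104 66 78 90 / 108 70 82 84 96 / 64 76 88 100 112 / 80 92 94 106 68 / 86 98 110 72 74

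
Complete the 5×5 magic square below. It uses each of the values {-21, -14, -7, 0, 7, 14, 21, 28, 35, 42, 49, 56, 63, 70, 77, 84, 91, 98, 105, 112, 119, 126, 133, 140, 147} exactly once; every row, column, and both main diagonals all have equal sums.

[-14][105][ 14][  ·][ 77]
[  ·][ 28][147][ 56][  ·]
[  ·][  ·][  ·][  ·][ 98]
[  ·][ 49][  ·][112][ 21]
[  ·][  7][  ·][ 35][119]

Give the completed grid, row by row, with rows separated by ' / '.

The 25 entries sum to 1575, so each line sums to 1575/5 = 315.
Row 1 needs 315; the known cells sum to 182, so (1,4) = 133.
Column 2 must total 315; the given cells sum to 189, so (3,2) = 126.
From column 4, 315 − (133 + 56 + 112 + 35) gives (3,4) = -21.
Column 5 must total 315; the given cells sum to 315, so (2,5) = 0.
Using main diagonal: -14 + 28 + 112 + 119 + ? → (3,3) = 315 − 245 = 70.
From anti-diagonal, 315 − (77 + 56 + 70 + 49) gives (5,1) = 63.
The remaining cell in row 2 is (2,1) = 315 − 231 = 84.
From row 3, 315 − (126 + 70 + (-21) + 98) gives (3,1) = 42.
Row 5: 63 + 7 + 35 + 119 + ? = 315, so (5,3) = 91.
Column 1 must total 315; the given cells sum to 175, so (4,1) = 140.
The remaining cell in column 3 is (4,3) = 315 − 322 = -7.

-14 105 14 133 77 / 84 28 147 56 0 / 42 126 70 -21 98 / 140 49 -7 112 21 / 63 7 91 35 119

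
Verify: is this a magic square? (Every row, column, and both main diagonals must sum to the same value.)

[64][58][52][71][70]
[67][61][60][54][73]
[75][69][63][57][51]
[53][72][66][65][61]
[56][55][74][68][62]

No — row 5 sums to 315 but column 5 sums to 317.

Row 1: 64 + 58 + 52 + 71 + 70 = 315.
Row 2: 67 + 61 + 60 + 54 + 73 = 315.
Row 3: 75 + 69 + 63 + 57 + 51 = 315.
Row 4: 53 + 72 + 66 + 65 + 61 = 317.
Row 5: 56 + 55 + 74 + 68 + 62 = 315.
Column 1: 64 + 67 + 75 + 53 + 56 = 315.
Column 2: 58 + 61 + 69 + 72 + 55 = 315.
Column 3: 52 + 60 + 63 + 66 + 74 = 315.
Column 4: 71 + 54 + 57 + 65 + 68 = 315.
Column 5: 70 + 73 + 51 + 61 + 62 = 317.
Main diagonal: 64 + 61 + 63 + 65 + 62 = 315.
Anti-diagonal: 70 + 54 + 63 + 72 + 56 = 315.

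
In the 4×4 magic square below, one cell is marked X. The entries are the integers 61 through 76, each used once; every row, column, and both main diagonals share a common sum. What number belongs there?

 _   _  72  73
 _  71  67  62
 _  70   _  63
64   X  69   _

The entries are 61 through 76, which sum to 1096, so each line sums to 1096/4 = 274.
Row 2 must total 274; the given cells sum to 200, so (2,1) = 74.
Column 3 must total 274; the given cells sum to 208, so (3,3) = 66.
Column 4: 73 + 62 + 63 + ? = 274, so (4,4) = 76.
The remaining cell in main diagonal is (1,1) = 274 − 213 = 61.
The remaining cell in row 1 is (1,2) = 274 − 206 = 68.
From row 3, 274 − (70 + 66 + 63) gives (3,1) = 75.
Row 4 must total 274; the given cells sum to 209, so (4,2) = 65.

65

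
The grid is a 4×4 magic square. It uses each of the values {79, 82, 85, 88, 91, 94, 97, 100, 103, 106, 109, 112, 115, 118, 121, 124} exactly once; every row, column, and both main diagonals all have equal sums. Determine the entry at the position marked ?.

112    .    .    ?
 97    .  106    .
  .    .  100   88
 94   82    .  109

91

The 16 entries sum to 1624, so each line sums to 1624/4 = 406.
Row 4 needs 406; the known cells sum to 285, so (4,3) = 121.
The remaining cell in column 1 is (3,1) = 406 − 303 = 103.
Column 3: 106 + 100 + 121 + ? = 406, so (1,3) = 79.
From main diagonal, 406 − (112 + 100 + 109) gives (2,2) = 85.
From row 2, 406 − (97 + 85 + 106) gives (2,4) = 118.
The remaining cell in row 3 is (3,2) = 406 − 291 = 115.
Column 2: 85 + 115 + 82 + ? = 406, so (1,2) = 124.
Column 4 needs 406; the known cells sum to 315, so (1,4) = 91.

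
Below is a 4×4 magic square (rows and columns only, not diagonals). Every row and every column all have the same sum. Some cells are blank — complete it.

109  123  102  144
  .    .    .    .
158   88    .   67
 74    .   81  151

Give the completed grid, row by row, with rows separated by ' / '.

Row 1 is already complete: 109 + 123 + 102 + 144 = 478, so that is the magic constant.
From row 3, 478 − (158 + 88 + 67) gives (3,3) = 165.
Using row 4: 74 + 81 + 151 + ? → (4,2) = 478 − 306 = 172.
Column 1 needs 478; the known cells sum to 341, so (2,1) = 137.
The remaining cell in column 2 is (2,2) = 478 − 383 = 95.
Column 3 must total 478; the given cells sum to 348, so (2,3) = 130.
The remaining cell in column 4 is (2,4) = 478 − 362 = 116.

109 123 102 144 / 137 95 130 116 / 158 88 165 67 / 74 172 81 151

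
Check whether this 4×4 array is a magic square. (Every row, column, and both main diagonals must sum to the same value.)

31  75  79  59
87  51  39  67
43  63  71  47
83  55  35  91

No — main diagonal sums to 244 but row 4 sums to 264.

Row 1: 31 + 75 + 79 + 59 = 244.
Row 2: 87 + 51 + 39 + 67 = 244.
Row 3: 43 + 63 + 71 + 47 = 224.
Row 4: 83 + 55 + 35 + 91 = 264.
Column 1: 31 + 87 + 43 + 83 = 244.
Column 2: 75 + 51 + 63 + 55 = 244.
Column 3: 79 + 39 + 71 + 35 = 224.
Column 4: 59 + 67 + 47 + 91 = 264.
Main diagonal: 31 + 51 + 71 + 91 = 244.
Anti-diagonal: 59 + 39 + 63 + 83 = 244.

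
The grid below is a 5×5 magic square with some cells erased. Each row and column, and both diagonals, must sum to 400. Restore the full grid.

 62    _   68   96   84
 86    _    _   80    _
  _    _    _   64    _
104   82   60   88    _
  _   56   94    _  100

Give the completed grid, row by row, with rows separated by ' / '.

62 90 68 96 84 / 86 74 102 80 58 / 70 98 76 64 92 / 104 82 60 88 66 / 78 56 94 72 100

The remaining cell in row 1 is (1,2) = 400 − 310 = 90.
From row 4, 400 − (104 + 82 + 60 + 88) gives (4,5) = 66.
Column 4 needs 400; the known cells sum to 328, so (5,4) = 72.
The remaining cell in row 5 is (5,1) = 400 − 322 = 78.
The remaining cell in column 1 is (3,1) = 400 − 330 = 70.
Anti-diagonal must total 400; the given cells sum to 324, so (3,3) = 76.
From column 3, 400 − (68 + 76 + 60 + 94) gives (2,3) = 102.
From main diagonal, 400 − (62 + 76 + 88 + 100) gives (2,2) = 74.
Using row 2: 86 + 74 + 102 + 80 + ? → (2,5) = 400 − 342 = 58.
The remaining cell in column 2 is (3,2) = 400 − 302 = 98.
From column 5, 400 − (84 + 58 + 66 + 100) gives (3,5) = 92.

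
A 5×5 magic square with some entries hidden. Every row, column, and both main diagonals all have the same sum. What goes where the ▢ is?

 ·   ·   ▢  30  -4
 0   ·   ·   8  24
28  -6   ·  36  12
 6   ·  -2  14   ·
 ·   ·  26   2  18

4

Column 4 is complete and sums to 90; that is the magic constant.
From row 3, 90 − (28 + (-6) + 36 + 12) gives (3,3) = 20.
From column 5, 90 − (-4 + 24 + 12 + 18) gives (4,5) = 40.
From row 4, 90 − (6 + (-2) + 14 + 40) gives (4,2) = 32.
Anti-diagonal: -4 + 8 + 20 + 32 + ? = 90, so (5,1) = 34.
From row 5, 90 − (34 + 26 + 2 + 18) gives (5,2) = 10.
Column 1 must total 90; the given cells sum to 68, so (1,1) = 22.
Main diagonal: 22 + 20 + 14 + 18 + ? = 90, so (2,2) = 16.
The remaining cell in row 2 is (2,3) = 90 − 48 = 42.
Using column 2: 16 + (-6) + 32 + 10 + ? → (1,2) = 90 − 52 = 38.
Column 3 must total 90; the given cells sum to 86, so (1,3) = 4.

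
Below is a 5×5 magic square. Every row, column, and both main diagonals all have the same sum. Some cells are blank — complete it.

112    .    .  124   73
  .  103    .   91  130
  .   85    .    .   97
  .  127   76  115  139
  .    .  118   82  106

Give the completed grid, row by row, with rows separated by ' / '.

Column 5 is already complete: 73 + 130 + 97 + 139 + 106 = 545, so that is the magic constant.
From row 4, 545 − (127 + 76 + 115 + 139) gives (4,1) = 88.
Using column 4: 124 + 91 + 115 + 82 + ? → (3,4) = 545 − 412 = 133.
Using main diagonal: 112 + 103 + 115 + 106 + ? → (3,3) = 545 − 436 = 109.
Anti-diagonal needs 545; the known cells sum to 400, so (5,1) = 145.
The remaining cell in row 3 is (3,1) = 545 − 424 = 121.
Row 5 must total 545; the given cells sum to 451, so (5,2) = 94.
The remaining cell in column 1 is (2,1) = 545 − 466 = 79.
Column 2 must total 545; the given cells sum to 409, so (1,2) = 136.
Row 1: 112 + 136 + 124 + 73 + ? = 545, so (1,3) = 100.
Row 2 needs 545; the known cells sum to 403, so (2,3) = 142.

112 136 100 124 73 / 79 103 142 91 130 / 121 85 109 133 97 / 88 127 76 115 139 / 145 94 118 82 106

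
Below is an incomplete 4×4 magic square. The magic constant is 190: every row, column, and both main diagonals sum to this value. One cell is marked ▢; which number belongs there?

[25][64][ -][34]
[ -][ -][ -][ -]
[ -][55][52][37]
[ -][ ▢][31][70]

28

Row 1 must total 190; the given cells sum to 123, so (1,3) = 67.
Row 3 must total 190; the given cells sum to 144, so (3,1) = 46.
Using column 3: 67 + 52 + 31 + ? → (2,3) = 190 − 150 = 40.
The remaining cell in column 4 is (2,4) = 190 − 141 = 49.
The remaining cell in main diagonal is (2,2) = 190 − 147 = 43.
Using anti-diagonal: 34 + 40 + 55 + ? → (4,1) = 190 − 129 = 61.
From row 2, 190 − (43 + 40 + 49) gives (2,1) = 58.
The remaining cell in row 4 is (4,2) = 190 − 162 = 28.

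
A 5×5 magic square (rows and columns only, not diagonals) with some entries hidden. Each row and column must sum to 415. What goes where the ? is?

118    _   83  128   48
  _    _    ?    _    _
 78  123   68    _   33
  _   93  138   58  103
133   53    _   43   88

28

The remaining cell in row 1 is (1,2) = 415 − 377 = 38.
Using row 3: 78 + 123 + 68 + 33 + ? → (3,4) = 415 − 302 = 113.
Row 4: 93 + 138 + 58 + 103 + ? = 415, so (4,1) = 23.
Row 5 must total 415; the given cells sum to 317, so (5,3) = 98.
Using column 1: 118 + 78 + 23 + 133 + ? → (2,1) = 415 − 352 = 63.
Using column 2: 38 + 123 + 93 + 53 + ? → (2,2) = 415 − 307 = 108.
Column 3 must total 415; the given cells sum to 387, so (2,3) = 28.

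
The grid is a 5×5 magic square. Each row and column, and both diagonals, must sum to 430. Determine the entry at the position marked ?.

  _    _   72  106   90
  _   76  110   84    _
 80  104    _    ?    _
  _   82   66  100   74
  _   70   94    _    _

62

Row 4 needs 430; the known cells sum to 322, so (4,1) = 108.
Column 2 needs 430; the known cells sum to 332, so (1,2) = 98.
Column 3 needs 430; the known cells sum to 342, so (3,3) = 88.
Anti-diagonal: 90 + 84 + 88 + 82 + ? = 430, so (5,1) = 86.
Using row 1: 98 + 72 + 106 + 90 + ? → (1,1) = 430 − 366 = 64.
Column 1 needs 430; the known cells sum to 338, so (2,1) = 92.
Main diagonal needs 430; the known cells sum to 328, so (5,5) = 102.
Row 2: 92 + 76 + 110 + 84 + ? = 430, so (2,5) = 68.
The remaining cell in row 5 is (5,4) = 430 − 352 = 78.
Column 4: 106 + 84 + 100 + 78 + ? = 430, so (3,4) = 62.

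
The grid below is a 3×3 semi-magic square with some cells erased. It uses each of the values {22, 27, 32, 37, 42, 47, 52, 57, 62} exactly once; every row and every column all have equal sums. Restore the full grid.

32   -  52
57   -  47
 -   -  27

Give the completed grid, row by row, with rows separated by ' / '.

The 9 entries sum to 378, so each line sums to 378/3 = 126.
Row 1 needs 126; the known cells sum to 84, so (1,2) = 42.
Row 2 must total 126; the given cells sum to 104, so (2,2) = 22.
Using column 1: 32 + 57 + ? → (3,1) = 126 − 89 = 37.
From column 2, 126 − (42 + 22) gives (3,2) = 62.

32 42 52 / 57 22 47 / 37 62 27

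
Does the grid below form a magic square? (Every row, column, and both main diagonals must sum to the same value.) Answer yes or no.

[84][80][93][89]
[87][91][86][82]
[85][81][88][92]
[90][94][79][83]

Row 1: 84 + 80 + 93 + 89 = 346.
Row 2: 87 + 91 + 86 + 82 = 346.
Row 3: 85 + 81 + 88 + 92 = 346.
Row 4: 90 + 94 + 79 + 83 = 346.
Column 1: 84 + 87 + 85 + 90 = 346.
Column 2: 80 + 91 + 81 + 94 = 346.
Column 3: 93 + 86 + 88 + 79 = 346.
Column 4: 89 + 82 + 92 + 83 = 346.
Main diagonal: 84 + 91 + 88 + 83 = 346.
Anti-diagonal: 89 + 86 + 81 + 90 = 346.
All lines sum to 346.

Yes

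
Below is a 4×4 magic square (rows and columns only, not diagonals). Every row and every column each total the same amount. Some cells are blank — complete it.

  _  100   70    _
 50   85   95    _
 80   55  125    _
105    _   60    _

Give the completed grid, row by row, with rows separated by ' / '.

Column 3 is already complete: 70 + 95 + 125 + 60 = 350, so that is the magic constant.
Row 2 must total 350; the given cells sum to 230, so (2,4) = 120.
From row 3, 350 − (80 + 55 + 125) gives (3,4) = 90.
The remaining cell in column 1 is (1,1) = 350 − 235 = 115.
Column 2 must total 350; the given cells sum to 240, so (4,2) = 110.
Row 1 must total 350; the given cells sum to 285, so (1,4) = 65.
Row 4 needs 350; the known cells sum to 275, so (4,4) = 75.

115 100 70 65 / 50 85 95 120 / 80 55 125 90 / 105 110 60 75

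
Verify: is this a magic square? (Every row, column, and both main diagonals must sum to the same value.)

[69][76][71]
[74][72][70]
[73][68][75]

Row 1: 69 + 76 + 71 = 216.
Row 2: 74 + 72 + 70 = 216.
Row 3: 73 + 68 + 75 = 216.
Column 1: 69 + 74 + 73 = 216.
Column 2: 76 + 72 + 68 = 216.
Column 3: 71 + 70 + 75 = 216.
Main diagonal: 69 + 72 + 75 = 216.
Anti-diagonal: 71 + 72 + 73 = 216.
All lines sum to 216.

Yes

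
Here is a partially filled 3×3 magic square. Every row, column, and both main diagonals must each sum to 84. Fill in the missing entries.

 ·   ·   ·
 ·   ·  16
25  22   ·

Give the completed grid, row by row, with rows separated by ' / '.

Row 3: 25 + 22 + ? = 84, so (3,3) = 37.
Column 3: 16 + 37 + ? = 84, so (1,3) = 31.
Anti-diagonal must total 84; the given cells sum to 56, so (2,2) = 28.
Row 2 must total 84; the given cells sum to 44, so (2,1) = 40.
Column 1: 40 + 25 + ? = 84, so (1,1) = 19.
Column 2 must total 84; the given cells sum to 50, so (1,2) = 34.

19 34 31 / 40 28 16 / 25 22 37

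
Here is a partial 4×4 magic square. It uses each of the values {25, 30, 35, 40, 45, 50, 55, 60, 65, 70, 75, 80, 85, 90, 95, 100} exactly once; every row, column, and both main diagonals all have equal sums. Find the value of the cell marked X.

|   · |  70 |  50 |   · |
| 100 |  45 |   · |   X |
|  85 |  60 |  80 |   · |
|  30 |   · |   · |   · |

40

The 16 entries sum to 1000, so each line sums to 1000/4 = 250.
Row 3 must total 250; the given cells sum to 225, so (3,4) = 25.
Column 1: 100 + 85 + 30 + ? = 250, so (1,1) = 35.
Using column 2: 70 + 45 + 60 + ? → (4,2) = 250 − 175 = 75.
Main diagonal needs 250; the known cells sum to 160, so (4,4) = 90.
Row 1: 35 + 70 + 50 + ? = 250, so (1,4) = 95.
Row 4 needs 250; the known cells sum to 195, so (4,3) = 55.
The remaining cell in column 3 is (2,3) = 250 − 185 = 65.
Column 4: 95 + 25 + 90 + ? = 250, so (2,4) = 40.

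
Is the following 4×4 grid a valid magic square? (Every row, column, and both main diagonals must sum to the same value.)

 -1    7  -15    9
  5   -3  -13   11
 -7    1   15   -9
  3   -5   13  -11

Row 1: -1 + 7 + (-15) + 9 = 0.
Row 2: 5 + (-3) + (-13) + 11 = 0.
Row 3: -7 + 1 + 15 + (-9) = 0.
Row 4: 3 + (-5) + 13 + (-11) = 0.
Column 1: -1 + 5 + (-7) + 3 = 0.
Column 2: 7 + (-3) + 1 + (-5) = 0.
Column 3: -15 + (-13) + 15 + 13 = 0.
Column 4: 9 + 11 + (-9) + (-11) = 0.
Main diagonal: -1 + (-3) + 15 + (-11) = 0.
Anti-diagonal: 9 + (-13) + 1 + 3 = 0.
All lines sum to 0.

Yes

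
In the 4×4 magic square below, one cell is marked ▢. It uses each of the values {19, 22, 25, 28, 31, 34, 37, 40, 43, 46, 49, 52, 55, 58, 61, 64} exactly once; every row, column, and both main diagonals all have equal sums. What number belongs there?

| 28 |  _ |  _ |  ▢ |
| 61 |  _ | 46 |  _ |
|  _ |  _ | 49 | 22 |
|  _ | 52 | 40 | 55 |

The 16 entries sum to 664, so each line sums to 664/4 = 166.
Row 4 needs 166; the known cells sum to 147, so (4,1) = 19.
Column 1 needs 166; the known cells sum to 108, so (3,1) = 58.
Using column 3: 46 + 49 + 40 + ? → (1,3) = 166 − 135 = 31.
Using main diagonal: 28 + 49 + 55 + ? → (2,2) = 166 − 132 = 34.
From row 2, 166 − (61 + 34 + 46) gives (2,4) = 25.
From row 3, 166 − (58 + 49 + 22) gives (3,2) = 37.
Column 2 must total 166; the given cells sum to 123, so (1,2) = 43.
Column 4 must total 166; the given cells sum to 102, so (1,4) = 64.

64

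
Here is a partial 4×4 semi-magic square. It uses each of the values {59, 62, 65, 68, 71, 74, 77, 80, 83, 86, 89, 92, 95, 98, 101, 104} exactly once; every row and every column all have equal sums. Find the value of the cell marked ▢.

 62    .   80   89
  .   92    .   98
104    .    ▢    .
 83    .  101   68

86

The 16 entries sum to 1304, so each line sums to 1304/4 = 326.
From row 1, 326 − (62 + 80 + 89) gives (1,2) = 95.
Using row 4: 83 + 101 + 68 + ? → (4,2) = 326 − 252 = 74.
Using column 1: 62 + 104 + 83 + ? → (2,1) = 326 − 249 = 77.
Column 2 needs 326; the known cells sum to 261, so (3,2) = 65.
The remaining cell in column 4 is (3,4) = 326 − 255 = 71.
Using row 2: 77 + 92 + 98 + ? → (2,3) = 326 − 267 = 59.
Row 3 must total 326; the given cells sum to 240, so (3,3) = 86.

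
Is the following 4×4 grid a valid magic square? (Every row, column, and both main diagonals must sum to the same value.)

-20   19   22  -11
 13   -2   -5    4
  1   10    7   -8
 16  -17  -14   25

Row 1: -20 + 19 + 22 + (-11) = 10.
Row 2: 13 + (-2) + (-5) + 4 = 10.
Row 3: 1 + 10 + 7 + (-8) = 10.
Row 4: 16 + (-17) + (-14) + 25 = 10.
Column 1: -20 + 13 + 1 + 16 = 10.
Column 2: 19 + (-2) + 10 + (-17) = 10.
Column 3: 22 + (-5) + 7 + (-14) = 10.
Column 4: -11 + 4 + (-8) + 25 = 10.
Main diagonal: -20 + (-2) + 7 + 25 = 10.
Anti-diagonal: -11 + (-5) + 10 + 16 = 10.
All lines sum to 10.

Yes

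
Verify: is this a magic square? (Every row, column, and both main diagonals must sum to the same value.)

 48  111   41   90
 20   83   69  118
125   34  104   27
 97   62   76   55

Yes

Row 1: 48 + 111 + 41 + 90 = 290.
Row 2: 20 + 83 + 69 + 118 = 290.
Row 3: 125 + 34 + 104 + 27 = 290.
Row 4: 97 + 62 + 76 + 55 = 290.
Column 1: 48 + 20 + 125 + 97 = 290.
Column 2: 111 + 83 + 34 + 62 = 290.
Column 3: 41 + 69 + 104 + 76 = 290.
Column 4: 90 + 118 + 27 + 55 = 290.
Main diagonal: 48 + 83 + 104 + 55 = 290.
Anti-diagonal: 90 + 69 + 34 + 97 = 290.
All lines sum to 290.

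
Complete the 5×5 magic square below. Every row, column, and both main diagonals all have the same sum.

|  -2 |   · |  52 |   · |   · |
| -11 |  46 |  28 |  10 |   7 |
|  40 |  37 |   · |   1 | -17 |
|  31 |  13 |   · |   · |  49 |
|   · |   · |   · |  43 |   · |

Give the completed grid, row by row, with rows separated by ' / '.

-2 -20 52 34 16 / -11 46 28 10 7 / 40 37 19 1 -17 / 31 13 -5 -8 49 / 22 4 -14 43 25

Row 2 is already complete: -11 + 46 + 28 + 10 + 7 = 80, so that is the magic constant.
Row 3 must total 80; the given cells sum to 61, so (3,3) = 19.
The remaining cell in column 1 is (5,1) = 80 − 58 = 22.
Anti-diagonal must total 80; the given cells sum to 64, so (1,5) = 16.
Column 5 needs 80; the known cells sum to 55, so (5,5) = 25.
Main diagonal needs 80; the known cells sum to 88, so (4,4) = -8.
Row 4 must total 80; the given cells sum to 85, so (4,3) = -5.
Column 3 needs 80; the known cells sum to 94, so (5,3) = -14.
The remaining cell in column 4 is (1,4) = 80 − 46 = 34.
From row 1, 80 − (-2 + 52 + 34 + 16) gives (1,2) = -20.
Using row 5: 22 + (-14) + 43 + 25 + ? → (5,2) = 80 − 76 = 4.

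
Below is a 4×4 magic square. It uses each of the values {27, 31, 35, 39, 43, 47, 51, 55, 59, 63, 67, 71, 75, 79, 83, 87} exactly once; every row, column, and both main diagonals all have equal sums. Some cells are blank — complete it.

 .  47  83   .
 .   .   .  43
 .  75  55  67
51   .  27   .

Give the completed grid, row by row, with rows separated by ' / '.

The 16 entries sum to 912, so each line sums to 912/4 = 228.
From row 3, 228 − (75 + 55 + 67) gives (3,1) = 31.
From column 3, 228 − (83 + 55 + 27) gives (2,3) = 63.
Anti-diagonal: 63 + 75 + 51 + ? = 228, so (1,4) = 39.
Row 1: 47 + 83 + 39 + ? = 228, so (1,1) = 59.
The remaining cell in column 1 is (2,1) = 228 − 141 = 87.
From column 4, 228 − (39 + 43 + 67) gives (4,4) = 79.
Using main diagonal: 59 + 55 + 79 + ? → (2,2) = 228 − 193 = 35.
Using row 4: 51 + 27 + 79 + ? → (4,2) = 228 − 157 = 71.

59 47 83 39 / 87 35 63 43 / 31 75 55 67 / 51 71 27 79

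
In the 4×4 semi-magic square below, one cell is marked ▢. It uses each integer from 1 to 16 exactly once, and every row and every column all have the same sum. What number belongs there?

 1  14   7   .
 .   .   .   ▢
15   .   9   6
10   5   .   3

13

The entries are 1 through 16, which sum to 136, so each line sums to 136/4 = 34.
Using row 1: 1 + 14 + 7 + ? → (1,4) = 34 − 22 = 12.
Row 3 must total 34; the given cells sum to 30, so (3,2) = 4.
Using row 4: 10 + 5 + 3 + ? → (4,3) = 34 − 18 = 16.
Using column 1: 1 + 15 + 10 + ? → (2,1) = 34 − 26 = 8.
Column 2 must total 34; the given cells sum to 23, so (2,2) = 11.
Column 3 needs 34; the known cells sum to 32, so (2,3) = 2.
Using column 4: 12 + 6 + 3 + ? → (2,4) = 34 − 21 = 13.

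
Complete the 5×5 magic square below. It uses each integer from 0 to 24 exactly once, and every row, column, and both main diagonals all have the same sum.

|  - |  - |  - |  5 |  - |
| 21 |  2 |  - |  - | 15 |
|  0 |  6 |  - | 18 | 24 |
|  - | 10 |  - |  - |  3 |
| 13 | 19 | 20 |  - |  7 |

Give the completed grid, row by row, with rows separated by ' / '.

17 23 4 5 11 / 21 2 8 14 15 / 0 6 12 18 24 / 9 10 16 22 3 / 13 19 20 1 7

The entries are 0 through 24, which sum to 300, so each line sums to 300/5 = 60.
Row 3: 0 + 6 + 18 + 24 + ? = 60, so (3,3) = 12.
Row 5 needs 60; the known cells sum to 59, so (5,4) = 1.
Using column 2: 2 + 6 + 10 + 19 + ? → (1,2) = 60 − 37 = 23.
Column 5 needs 60; the known cells sum to 49, so (1,5) = 11.
Anti-diagonal must total 60; the given cells sum to 46, so (2,4) = 14.
Row 2 needs 60; the known cells sum to 52, so (2,3) = 8.
Column 4 must total 60; the given cells sum to 38, so (4,4) = 22.
The remaining cell in main diagonal is (1,1) = 60 − 43 = 17.
From row 1, 60 − (17 + 23 + 5 + 11) gives (1,3) = 4.
From column 1, 60 − (17 + 21 + 0 + 13) gives (4,1) = 9.
From column 3, 60 − (4 + 8 + 12 + 20) gives (4,3) = 16.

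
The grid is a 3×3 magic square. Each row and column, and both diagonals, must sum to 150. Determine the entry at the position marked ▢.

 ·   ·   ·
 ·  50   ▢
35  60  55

30

Column 2 must total 150; the given cells sum to 110, so (1,2) = 40.
From main diagonal, 150 − (50 + 55) gives (1,1) = 45.
The remaining cell in anti-diagonal is (1,3) = 150 − 85 = 65.
Column 1 needs 150; the known cells sum to 80, so (2,1) = 70.
Column 3 must total 150; the given cells sum to 120, so (2,3) = 30.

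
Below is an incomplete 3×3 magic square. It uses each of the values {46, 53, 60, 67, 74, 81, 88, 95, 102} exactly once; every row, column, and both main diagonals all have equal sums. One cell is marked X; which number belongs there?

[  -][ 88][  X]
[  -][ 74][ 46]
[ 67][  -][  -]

The 9 entries sum to 666, so each line sums to 666/3 = 222.
Row 2: 74 + 46 + ? = 222, so (2,1) = 102.
From column 1, 222 − (102 + 67) gives (1,1) = 53.
Column 2: 88 + 74 + ? = 222, so (3,2) = 60.
Using main diagonal: 53 + 74 + ? → (3,3) = 222 − 127 = 95.
From anti-diagonal, 222 − (74 + 67) gives (1,3) = 81.

81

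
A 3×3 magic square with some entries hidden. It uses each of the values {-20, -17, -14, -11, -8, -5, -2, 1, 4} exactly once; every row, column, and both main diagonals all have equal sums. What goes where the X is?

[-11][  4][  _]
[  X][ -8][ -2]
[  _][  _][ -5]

-14

The 9 entries sum to -72, so each line sums to -72/3 = -24.
Using row 1: -11 + 4 + ? → (1,3) = -24 − (-7) = -17.
Row 2: -8 + (-2) + ? = -24, so (2,1) = -14.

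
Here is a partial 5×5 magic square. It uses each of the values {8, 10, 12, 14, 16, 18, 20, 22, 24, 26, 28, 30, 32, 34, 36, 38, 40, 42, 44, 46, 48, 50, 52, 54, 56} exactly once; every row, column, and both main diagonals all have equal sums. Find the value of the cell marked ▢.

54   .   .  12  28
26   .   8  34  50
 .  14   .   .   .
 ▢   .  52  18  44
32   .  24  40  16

The 25 entries sum to 800, so each line sums to 800/5 = 160.
Row 2 must total 160; the given cells sum to 118, so (2,2) = 42.
The remaining cell in row 5 is (5,2) = 160 − 112 = 48.
From column 4, 160 − (12 + 34 + 18 + 40) gives (3,4) = 56.
Column 5 needs 160; the known cells sum to 138, so (3,5) = 22.
The remaining cell in main diagonal is (3,3) = 160 − 130 = 30.
The remaining cell in anti-diagonal is (4,2) = 160 − 124 = 36.
Using row 3: 14 + 30 + 56 + 22 + ? → (3,1) = 160 − 122 = 38.
The remaining cell in row 4 is (4,1) = 160 − 150 = 10.

10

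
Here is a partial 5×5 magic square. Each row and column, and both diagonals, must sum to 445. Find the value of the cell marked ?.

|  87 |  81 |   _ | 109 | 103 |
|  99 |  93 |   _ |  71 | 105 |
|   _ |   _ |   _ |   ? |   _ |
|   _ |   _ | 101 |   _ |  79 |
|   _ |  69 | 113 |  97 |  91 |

Row 1: 87 + 81 + 109 + 103 + ? = 445, so (1,3) = 65.
Row 2 needs 445; the known cells sum to 368, so (2,3) = 77.
Row 5 needs 445; the known cells sum to 370, so (5,1) = 75.
Column 3 must total 445; the given cells sum to 356, so (3,3) = 89.
Column 5: 103 + 105 + 79 + 91 + ? = 445, so (3,5) = 67.
Main diagonal must total 445; the given cells sum to 360, so (4,4) = 85.
Using anti-diagonal: 103 + 71 + 89 + 75 + ? → (4,2) = 445 − 338 = 107.
The remaining cell in row 4 is (4,1) = 445 − 372 = 73.
Column 1 needs 445; the known cells sum to 334, so (3,1) = 111.
From column 2, 445 − (81 + 93 + 107 + 69) gives (3,2) = 95.
Using column 4: 109 + 71 + 85 + 97 + ? → (3,4) = 445 − 362 = 83.

83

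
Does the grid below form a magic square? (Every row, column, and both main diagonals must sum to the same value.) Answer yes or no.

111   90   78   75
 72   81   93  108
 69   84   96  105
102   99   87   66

Row 1: 111 + 90 + 78 + 75 = 354.
Row 2: 72 + 81 + 93 + 108 = 354.
Row 3: 69 + 84 + 96 + 105 = 354.
Row 4: 102 + 99 + 87 + 66 = 354.
Column 1: 111 + 72 + 69 + 102 = 354.
Column 2: 90 + 81 + 84 + 99 = 354.
Column 3: 78 + 93 + 96 + 87 = 354.
Column 4: 75 + 108 + 105 + 66 = 354.
Main diagonal: 111 + 81 + 96 + 66 = 354.
Anti-diagonal: 75 + 93 + 84 + 102 = 354.
All lines sum to 354.

Yes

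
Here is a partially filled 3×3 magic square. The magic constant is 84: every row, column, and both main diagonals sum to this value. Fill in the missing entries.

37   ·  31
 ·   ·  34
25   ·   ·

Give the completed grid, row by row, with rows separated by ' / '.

Row 1 must total 84; the given cells sum to 68, so (1,2) = 16.
Column 1 must total 84; the given cells sum to 62, so (2,1) = 22.
Column 3: 31 + 34 + ? = 84, so (3,3) = 19.
Main diagonal: 37 + 19 + ? = 84, so (2,2) = 28.
Using row 3: 25 + 19 + ? → (3,2) = 84 − 44 = 40.

37 16 31 / 22 28 34 / 25 40 19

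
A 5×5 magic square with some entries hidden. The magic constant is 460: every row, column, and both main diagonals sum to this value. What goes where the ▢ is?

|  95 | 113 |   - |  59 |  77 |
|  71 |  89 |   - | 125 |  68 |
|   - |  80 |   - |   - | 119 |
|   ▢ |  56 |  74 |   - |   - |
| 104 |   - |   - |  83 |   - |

From row 1, 460 − (95 + 113 + 59 + 77) gives (1,3) = 116.
Row 2 needs 460; the known cells sum to 353, so (2,3) = 107.
The remaining cell in column 2 is (5,2) = 460 − 338 = 122.
Anti-diagonal: 77 + 125 + 56 + 104 + ? = 460, so (3,3) = 98.
From column 3, 460 − (116 + 107 + 98 + 74) gives (5,3) = 65.
Row 5: 104 + 122 + 65 + 83 + ? = 460, so (5,5) = 86.
Column 5: 77 + 68 + 119 + 86 + ? = 460, so (4,5) = 110.
Main diagonal must total 460; the given cells sum to 368, so (4,4) = 92.
Row 4 must total 460; the given cells sum to 332, so (4,1) = 128.

128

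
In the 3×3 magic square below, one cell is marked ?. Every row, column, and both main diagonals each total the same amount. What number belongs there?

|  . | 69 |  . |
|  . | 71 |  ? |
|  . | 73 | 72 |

67

Column 2 is complete and sums to 213; that is the magic constant.
Using row 3: 73 + 72 + ? → (3,1) = 213 − 145 = 68.
The remaining cell in main diagonal is (1,1) = 213 − 143 = 70.
Anti-diagonal must total 213; the given cells sum to 139, so (1,3) = 74.
Column 1 must total 213; the given cells sum to 138, so (2,1) = 75.
Column 3: 74 + 72 + ? = 213, so (2,3) = 67.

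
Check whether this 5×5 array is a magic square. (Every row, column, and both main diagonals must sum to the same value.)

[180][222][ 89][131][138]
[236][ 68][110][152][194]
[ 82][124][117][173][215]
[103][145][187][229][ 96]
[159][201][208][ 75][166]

Row 1: 180 + 222 + 89 + 131 + 138 = 760.
Row 2: 236 + 68 + 110 + 152 + 194 = 760.
Row 3: 82 + 124 + 117 + 173 + 215 = 711.
Row 4: 103 + 145 + 187 + 229 + 96 = 760.
Row 5: 159 + 201 + 208 + 75 + 166 = 809.
Column 1: 180 + 236 + 82 + 103 + 159 = 760.
Column 2: 222 + 68 + 124 + 145 + 201 = 760.
Column 3: 89 + 110 + 117 + 187 + 208 = 711.
Column 4: 131 + 152 + 173 + 229 + 75 = 760.
Column 5: 138 + 194 + 215 + 96 + 166 = 809.
Main diagonal: 180 + 68 + 117 + 229 + 166 = 760.
Anti-diagonal: 138 + 152 + 117 + 145 + 159 = 711.

No — row 5 sums to 809 but row 3 sums to 711.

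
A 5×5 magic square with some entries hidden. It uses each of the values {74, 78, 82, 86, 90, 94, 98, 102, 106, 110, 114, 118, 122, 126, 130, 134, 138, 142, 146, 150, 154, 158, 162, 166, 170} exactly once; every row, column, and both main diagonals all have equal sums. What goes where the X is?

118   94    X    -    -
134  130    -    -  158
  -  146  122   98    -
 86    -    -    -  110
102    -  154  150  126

The 25 entries sum to 3050, so each line sums to 3050/5 = 610.
Row 5 must total 610; the given cells sum to 532, so (5,2) = 78.
Column 1 must total 610; the given cells sum to 440, so (3,1) = 170.
Using column 2: 94 + 130 + 146 + 78 + ? → (4,2) = 610 − 448 = 162.
The remaining cell in main diagonal is (4,4) = 610 − 496 = 114.
Row 3: 170 + 146 + 122 + 98 + ? = 610, so (3,5) = 74.
The remaining cell in row 4 is (4,3) = 610 − 472 = 138.
Column 5 needs 610; the known cells sum to 468, so (1,5) = 142.
Using anti-diagonal: 142 + 122 + 162 + 102 + ? → (2,4) = 610 − 528 = 82.
Row 2 must total 610; the given cells sum to 504, so (2,3) = 106.
The remaining cell in column 3 is (1,3) = 610 − 520 = 90.

90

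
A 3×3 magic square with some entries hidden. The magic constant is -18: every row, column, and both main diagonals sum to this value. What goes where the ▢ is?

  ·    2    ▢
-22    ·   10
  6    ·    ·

Row 2: -22 + 10 + ? = -18, so (2,2) = -6.
Using column 1: -22 + 6 + ? → (1,1) = -18 − (-16) = -2.
The remaining cell in column 2 is (3,2) = -18 − (-4) = -14.
From main diagonal, -18 − (-2 + (-6)) gives (3,3) = -10.
The remaining cell in anti-diagonal is (1,3) = -18 − 0 = -18.

-18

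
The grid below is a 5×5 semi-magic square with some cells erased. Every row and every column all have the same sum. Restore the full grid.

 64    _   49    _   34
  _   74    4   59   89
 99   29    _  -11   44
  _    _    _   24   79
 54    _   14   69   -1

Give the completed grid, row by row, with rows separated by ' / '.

Column 5 is already complete: 34 + 89 + 44 + 79 + -1 = 245, so that is the magic constant.
Row 2 must total 245; the given cells sum to 226, so (2,1) = 19.
Row 3: 99 + 29 + (-11) + 44 + ? = 245, so (3,3) = 84.
The remaining cell in row 5 is (5,2) = 245 − 136 = 109.
Column 1 must total 245; the given cells sum to 236, so (4,1) = 9.
Column 3: 49 + 4 + 84 + 14 + ? = 245, so (4,3) = 94.
The remaining cell in column 4 is (1,4) = 245 − 141 = 104.
The remaining cell in row 1 is (1,2) = 245 − 251 = -6.
Row 4: 9 + 94 + 24 + 79 + ? = 245, so (4,2) = 39.

64 -6 49 104 34 / 19 74 4 59 89 / 99 29 84 -11 44 / 9 39 94 24 79 / 54 109 14 69 -1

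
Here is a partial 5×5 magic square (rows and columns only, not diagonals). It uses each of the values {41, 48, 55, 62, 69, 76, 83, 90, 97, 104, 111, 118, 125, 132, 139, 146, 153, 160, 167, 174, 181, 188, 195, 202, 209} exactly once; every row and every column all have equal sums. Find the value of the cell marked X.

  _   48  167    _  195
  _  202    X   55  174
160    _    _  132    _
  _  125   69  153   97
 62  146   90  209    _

111

The 25 entries sum to 3125, so each line sums to 3125/5 = 625.
Row 4: 125 + 69 + 153 + 97 + ? = 625, so (4,1) = 181.
From row 5, 625 − (62 + 146 + 90 + 209) gives (5,5) = 118.
Using column 2: 48 + 202 + 125 + 146 + ? → (3,2) = 625 − 521 = 104.
The remaining cell in column 4 is (1,4) = 625 − 549 = 76.
The remaining cell in column 5 is (3,5) = 625 − 584 = 41.
From row 1, 625 − (48 + 167 + 76 + 195) gives (1,1) = 139.
Row 3 must total 625; the given cells sum to 437, so (3,3) = 188.
The remaining cell in column 1 is (2,1) = 625 − 542 = 83.
From column 3, 625 − (167 + 188 + 69 + 90) gives (2,3) = 111.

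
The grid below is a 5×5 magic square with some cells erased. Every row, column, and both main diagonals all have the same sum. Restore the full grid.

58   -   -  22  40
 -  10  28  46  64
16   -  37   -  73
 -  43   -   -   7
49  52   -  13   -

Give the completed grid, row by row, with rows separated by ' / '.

58 76 19 22 40 / 67 10 28 46 64 / 16 34 37 55 73 / 25 43 61 79 7 / 49 52 70 13 31

Anti-diagonal is already complete: 40 + 46 + 37 + 43 + 49 = 215, so that is the magic constant.
Row 2: 10 + 28 + 46 + 64 + ? = 215, so (2,1) = 67.
The remaining cell in column 1 is (4,1) = 215 − 190 = 25.
Using column 5: 40 + 64 + 73 + 7 + ? → (5,5) = 215 − 184 = 31.
Main diagonal: 58 + 10 + 37 + 31 + ? = 215, so (4,4) = 79.
Using row 4: 25 + 43 + 79 + 7 + ? → (4,3) = 215 − 154 = 61.
Row 5: 49 + 52 + 13 + 31 + ? = 215, so (5,3) = 70.
Column 3 needs 215; the known cells sum to 196, so (1,3) = 19.
Column 4: 22 + 46 + 79 + 13 + ? = 215, so (3,4) = 55.
From row 1, 215 − (58 + 19 + 22 + 40) gives (1,2) = 76.
From row 3, 215 − (16 + 37 + 55 + 73) gives (3,2) = 34.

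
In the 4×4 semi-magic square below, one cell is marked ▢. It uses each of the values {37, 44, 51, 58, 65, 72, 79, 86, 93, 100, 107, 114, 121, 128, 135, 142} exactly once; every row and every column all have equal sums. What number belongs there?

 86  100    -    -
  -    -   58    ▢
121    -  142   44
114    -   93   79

128

The 16 entries sum to 1432, so each line sums to 1432/4 = 358.
Row 3 must total 358; the given cells sum to 307, so (3,2) = 51.
Row 4 needs 358; the known cells sum to 286, so (4,2) = 72.
The remaining cell in column 1 is (2,1) = 358 − 321 = 37.
The remaining cell in column 2 is (2,2) = 358 − 223 = 135.
Column 3 must total 358; the given cells sum to 293, so (1,3) = 65.
The remaining cell in row 1 is (1,4) = 358 − 251 = 107.
Using row 2: 37 + 135 + 58 + ? → (2,4) = 358 − 230 = 128.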